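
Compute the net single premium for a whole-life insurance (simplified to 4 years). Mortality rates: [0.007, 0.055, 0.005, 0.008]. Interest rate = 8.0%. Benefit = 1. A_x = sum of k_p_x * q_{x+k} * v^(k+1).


v = 0.925926
Year 0: k_p_x=1.0, q=0.007, term=0.006481
Year 1: k_p_x=0.993, q=0.055, term=0.046824
Year 2: k_p_x=0.938385, q=0.005, term=0.003725
Year 3: k_p_x=0.933693, q=0.008, term=0.00549
A_x = 0.0625


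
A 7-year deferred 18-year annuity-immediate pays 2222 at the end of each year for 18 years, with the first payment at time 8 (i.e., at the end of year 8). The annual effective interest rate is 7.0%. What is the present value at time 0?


PV at time 7 of the 18-year annuity-immediate:
a_n = 2222 * (1-(1+0.07)^(-18))/0.07 = 22351.2911
Discount back 7 years to time 0:
PV = 22351.2911 * (1+0.07)^(-7)
= 22351.2911 * 0.62275
= 13919.2608


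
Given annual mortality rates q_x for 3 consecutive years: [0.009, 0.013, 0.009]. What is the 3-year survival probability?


p_k = 1 - q_k for each year
Survival = product of (1 - q_k)
= 0.991 * 0.987 * 0.991
= 0.9693


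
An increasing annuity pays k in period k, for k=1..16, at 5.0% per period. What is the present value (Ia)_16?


(Ia)_n = sum_{k=1}^{n} k * v^k, v = 1/(1+i)
v = 0.952381
Sum computed term by term:
(Ia)_16 = 80.9975


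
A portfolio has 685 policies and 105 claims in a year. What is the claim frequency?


frequency = claims / policies
= 105 / 685
= 0.1533


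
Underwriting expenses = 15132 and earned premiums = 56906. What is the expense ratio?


Expense ratio = expenses / premiums
= 15132 / 56906
= 0.2659


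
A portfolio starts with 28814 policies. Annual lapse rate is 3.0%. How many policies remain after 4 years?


remaining = initial * (1 - lapse)^years
= 28814 * (1 - 0.03)^4
= 28814 * 0.885293
= 25508.827


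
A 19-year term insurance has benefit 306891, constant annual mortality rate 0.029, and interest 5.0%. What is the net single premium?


NSP = benefit * sum_{k=0}^{n-1} k_p_x * q * v^(k+1)
With constant q=0.029, v=0.952381
Sum = 0.284039
NSP = 306891 * 0.284039
= 87168.8949


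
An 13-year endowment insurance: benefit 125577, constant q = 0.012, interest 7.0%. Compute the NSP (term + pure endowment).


Term component = 11858.9072
Pure endowment = 13_p_x * v^13 * benefit = 0.854752 * 0.414964 * 125577 = 44541.1344
NSP = 56400.0415


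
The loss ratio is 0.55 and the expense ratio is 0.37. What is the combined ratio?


Combined ratio = loss ratio + expense ratio
= 0.55 + 0.37
= 0.92


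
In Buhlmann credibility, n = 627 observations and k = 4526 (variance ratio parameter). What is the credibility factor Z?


Z = n / (n + k)
= 627 / (627 + 4526)
= 627 / 5153
= 0.1217


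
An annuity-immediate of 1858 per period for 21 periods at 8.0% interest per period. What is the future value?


FV = PMT * ((1+i)^n - 1) / i
= 1858 * ((1.08)^21 - 1) / 0.08
= 1858 * (5.033834 - 1) / 0.08
= 93685.788


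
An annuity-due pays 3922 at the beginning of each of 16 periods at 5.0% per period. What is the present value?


PV_due = PMT * (1-(1+i)^(-n))/i * (1+i)
PV_immediate = 42505.7322
PV_due = 42505.7322 * 1.05
= 44631.0188


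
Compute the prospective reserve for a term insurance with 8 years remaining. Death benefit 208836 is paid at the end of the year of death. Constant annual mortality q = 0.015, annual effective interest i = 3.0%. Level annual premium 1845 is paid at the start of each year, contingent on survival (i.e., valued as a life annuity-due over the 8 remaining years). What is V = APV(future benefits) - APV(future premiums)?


v = 1/(1+i) = 0.970874
APV(future benefits) per unit = sum_{k=0}^{7} k_p_x * q * v^(k+1) = 0.100164
APV(future benefits) = 208836 * 0.100164 = 20917.9208
Life annuity-due factor ä_{x:8} = sum_{k=0}^{7} k_p_x * v^k = 6.877952
APV(future premiums) = 1845 * 6.877952 = 12689.8206
V = 20917.9208 - 12689.8206
= 8228.1001


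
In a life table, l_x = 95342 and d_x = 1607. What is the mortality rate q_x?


q_x = d_x / l_x
= 1607 / 95342
= 0.0169


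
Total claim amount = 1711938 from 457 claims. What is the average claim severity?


severity = total / number
= 1711938 / 457
= 3746.035


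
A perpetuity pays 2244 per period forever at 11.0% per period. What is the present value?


PV = PMT / i
= 2244 / 0.11
= 20400.0


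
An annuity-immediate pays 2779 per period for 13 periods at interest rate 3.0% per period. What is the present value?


PV = PMT * (1 - (1+i)^(-n)) / i
= 2779 * (1 - (1+0.03)^(-13)) / 0.03
= 2779 * (1 - 0.680951) / 0.03
= 2779 * 10.634955
= 29554.5409


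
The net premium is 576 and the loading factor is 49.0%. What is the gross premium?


Gross = net * (1 + loading)
= 576 * (1 + 0.49)
= 576 * 1.49
= 858.24


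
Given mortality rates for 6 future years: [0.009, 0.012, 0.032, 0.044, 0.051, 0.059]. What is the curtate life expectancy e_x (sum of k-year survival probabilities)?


e_x = sum_{k=1}^{n} k_p_x
k_p_x values:
  1_p_x = 0.991
  2_p_x = 0.979108
  3_p_x = 0.947777
  4_p_x = 0.906074
  5_p_x = 0.859865
  6_p_x = 0.809133
e_x = 5.493


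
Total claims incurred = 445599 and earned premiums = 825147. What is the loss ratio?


Loss ratio = claims / premiums
= 445599 / 825147
= 0.54


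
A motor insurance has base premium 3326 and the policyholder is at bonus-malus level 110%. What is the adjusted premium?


adjusted = base * BM_level / 100
= 3326 * 110 / 100
= 3326 * 1.1
= 3658.6


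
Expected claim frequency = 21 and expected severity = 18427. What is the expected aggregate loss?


E[S] = E[N] * E[X]
= 21 * 18427
= 386967


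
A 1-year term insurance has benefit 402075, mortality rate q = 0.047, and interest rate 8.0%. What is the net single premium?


NSP = benefit * q * v
v = 1/(1+i) = 0.925926
NSP = 402075 * 0.047 * 0.925926
= 17497.7083


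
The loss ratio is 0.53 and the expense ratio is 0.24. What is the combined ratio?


Combined ratio = loss ratio + expense ratio
= 0.53 + 0.24
= 0.77


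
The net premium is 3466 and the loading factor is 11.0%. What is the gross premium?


Gross = net * (1 + loading)
= 3466 * (1 + 0.11)
= 3466 * 1.11
= 3847.26


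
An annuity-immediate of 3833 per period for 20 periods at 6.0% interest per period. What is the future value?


FV = PMT * ((1+i)^n - 1) / i
= 3833 * ((1.06)^20 - 1) / 0.06
= 3833 * (3.207135 - 1) / 0.06
= 140999.1711


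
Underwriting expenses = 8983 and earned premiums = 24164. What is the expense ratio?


Expense ratio = expenses / premiums
= 8983 / 24164
= 0.3718


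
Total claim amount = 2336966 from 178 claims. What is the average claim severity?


severity = total / number
= 2336966 / 178
= 13129.0225


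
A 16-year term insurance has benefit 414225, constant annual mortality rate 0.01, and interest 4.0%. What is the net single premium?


NSP = benefit * sum_{k=0}^{n-1} k_p_x * q * v^(k+1)
With constant q=0.01, v=0.961538
Sum = 0.10908
NSP = 414225 * 0.10908
= 45183.641


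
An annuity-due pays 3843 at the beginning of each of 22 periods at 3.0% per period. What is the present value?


PV_due = PMT * (1-(1+i)^(-n))/i * (1+i)
PV_immediate = 61245.5706
PV_due = 61245.5706 * 1.03
= 63082.9378


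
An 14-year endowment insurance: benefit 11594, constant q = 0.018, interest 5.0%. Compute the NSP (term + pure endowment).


Term component = 1866.9915
Pure endowment = 14_p_x * v^14 * benefit = 0.775463 * 0.505068 * 11594 = 4540.9209
NSP = 6407.9124


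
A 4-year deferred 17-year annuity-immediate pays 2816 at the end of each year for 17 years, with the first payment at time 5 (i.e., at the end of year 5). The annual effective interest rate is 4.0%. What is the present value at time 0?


PV at time 4 of the 17-year annuity-immediate:
a_n = 2816 * (1-(1+0.04)^(-17))/0.04 = 34258.5235
Discount back 4 years to time 0:
PV = 34258.5235 * (1+0.04)^(-4)
= 34258.5235 * 0.854804
= 29284.3295


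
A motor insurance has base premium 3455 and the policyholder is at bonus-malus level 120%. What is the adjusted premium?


adjusted = base * BM_level / 100
= 3455 * 120 / 100
= 3455 * 1.2
= 4146.0


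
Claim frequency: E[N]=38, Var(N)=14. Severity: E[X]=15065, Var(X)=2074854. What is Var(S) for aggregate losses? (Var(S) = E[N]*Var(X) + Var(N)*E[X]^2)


Var(S) = E[N]*Var(X) + Var(N)*E[X]^2
= 38*2074854 + 14*15065^2
= 78844452 + 3177359150
= 3.2562e+09


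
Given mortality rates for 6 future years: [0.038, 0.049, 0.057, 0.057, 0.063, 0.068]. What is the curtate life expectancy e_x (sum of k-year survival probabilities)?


e_x = sum_{k=1}^{n} k_p_x
k_p_x values:
  1_p_x = 0.962
  2_p_x = 0.914862
  3_p_x = 0.862715
  4_p_x = 0.81354
  5_p_x = 0.762287
  6_p_x = 0.710452
e_x = 5.0259


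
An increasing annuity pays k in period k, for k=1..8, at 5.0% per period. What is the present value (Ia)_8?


(Ia)_n = sum_{k=1}^{n} k * v^k, v = 1/(1+i)
v = 0.952381
Sum computed term by term:
(Ia)_8 = 27.4332


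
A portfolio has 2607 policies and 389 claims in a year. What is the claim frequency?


frequency = claims / policies
= 389 / 2607
= 0.1492


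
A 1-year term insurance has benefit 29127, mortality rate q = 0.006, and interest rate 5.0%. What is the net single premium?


NSP = benefit * q * v
v = 1/(1+i) = 0.952381
NSP = 29127 * 0.006 * 0.952381
= 166.44


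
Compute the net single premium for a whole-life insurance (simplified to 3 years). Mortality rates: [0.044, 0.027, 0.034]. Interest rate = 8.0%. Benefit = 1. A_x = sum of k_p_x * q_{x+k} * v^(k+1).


v = 0.925926
Year 0: k_p_x=1.0, q=0.044, term=0.040741
Year 1: k_p_x=0.956, q=0.027, term=0.02213
Year 2: k_p_x=0.930188, q=0.034, term=0.025106
A_x = 0.088


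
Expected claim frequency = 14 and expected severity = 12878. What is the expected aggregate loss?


E[S] = E[N] * E[X]
= 14 * 12878
= 180292


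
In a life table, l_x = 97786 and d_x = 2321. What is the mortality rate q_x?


q_x = d_x / l_x
= 2321 / 97786
= 0.0237


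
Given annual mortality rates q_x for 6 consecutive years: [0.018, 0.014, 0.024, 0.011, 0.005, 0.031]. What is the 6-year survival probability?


p_k = 1 - q_k for each year
Survival = product of (1 - q_k)
= 0.982 * 0.986 * 0.976 * 0.989 * 0.995 * 0.969
= 0.9011


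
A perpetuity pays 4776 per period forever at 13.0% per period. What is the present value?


PV = PMT / i
= 4776 / 0.13
= 36738.4615


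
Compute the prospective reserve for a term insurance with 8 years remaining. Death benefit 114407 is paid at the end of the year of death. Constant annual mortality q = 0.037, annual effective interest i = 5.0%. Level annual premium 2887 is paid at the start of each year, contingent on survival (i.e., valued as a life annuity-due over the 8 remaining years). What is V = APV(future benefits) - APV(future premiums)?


v = 1/(1+i) = 0.952381
APV(future benefits) per unit = sum_{k=0}^{7} k_p_x * q * v^(k+1) = 0.212386
APV(future benefits) = 114407 * 0.212386 = 24298.448
Life annuity-due factor ä_{x:8} = sum_{k=0}^{7} k_p_x * v^k = 6.027171
APV(future premiums) = 2887 * 6.027171 = 17400.4427
V = 24298.448 - 17400.4427
= 6898.0054


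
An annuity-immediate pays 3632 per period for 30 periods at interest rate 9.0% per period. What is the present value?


PV = PMT * (1 - (1+i)^(-n)) / i
= 3632 * (1 - (1+0.09)^(-30)) / 0.09
= 3632 * (1 - 0.075371) / 0.09
= 3632 * 10.273654
= 37313.9115


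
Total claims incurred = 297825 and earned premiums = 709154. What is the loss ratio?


Loss ratio = claims / premiums
= 297825 / 709154
= 0.42


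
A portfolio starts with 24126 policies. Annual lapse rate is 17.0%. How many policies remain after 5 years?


remaining = initial * (1 - lapse)^years
= 24126 * (1 - 0.17)^5
= 24126 * 0.393904
= 9503.3295


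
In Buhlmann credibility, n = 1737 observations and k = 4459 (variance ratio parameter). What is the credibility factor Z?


Z = n / (n + k)
= 1737 / (1737 + 4459)
= 1737 / 6196
= 0.2803


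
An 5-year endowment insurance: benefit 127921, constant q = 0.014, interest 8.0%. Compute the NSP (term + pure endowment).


Term component = 6968.1443
Pure endowment = 5_p_x * v^5 * benefit = 0.931933 * 0.680583 * 127921 = 81134.8884
NSP = 88103.0327


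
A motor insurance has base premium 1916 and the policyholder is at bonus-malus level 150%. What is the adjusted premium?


adjusted = base * BM_level / 100
= 1916 * 150 / 100
= 1916 * 1.5
= 2874.0


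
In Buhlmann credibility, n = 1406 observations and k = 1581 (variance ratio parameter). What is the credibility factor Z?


Z = n / (n + k)
= 1406 / (1406 + 1581)
= 1406 / 2987
= 0.4707


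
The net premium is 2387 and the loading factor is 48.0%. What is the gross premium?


Gross = net * (1 + loading)
= 2387 * (1 + 0.48)
= 2387 * 1.48
= 3532.76


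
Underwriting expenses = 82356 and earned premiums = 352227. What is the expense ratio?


Expense ratio = expenses / premiums
= 82356 / 352227
= 0.2338


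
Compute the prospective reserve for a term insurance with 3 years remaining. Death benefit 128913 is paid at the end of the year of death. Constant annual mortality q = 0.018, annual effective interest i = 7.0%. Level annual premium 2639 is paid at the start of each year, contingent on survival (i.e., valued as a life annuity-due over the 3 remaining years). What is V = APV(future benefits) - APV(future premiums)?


v = 1/(1+i) = 0.934579
APV(future benefits) per unit = sum_{k=0}^{2} k_p_x * q * v^(k+1) = 0.04643
APV(future benefits) = 128913 * 0.04643 = 5985.4943
Life annuity-due factor ä_{x:3} = sum_{k=0}^{2} k_p_x * v^k = 2.760035
APV(future premiums) = 2639 * 2.760035 = 7283.7322
V = 5985.4943 - 7283.7322
= -1298.2379


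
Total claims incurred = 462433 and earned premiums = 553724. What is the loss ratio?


Loss ratio = claims / premiums
= 462433 / 553724
= 0.8351


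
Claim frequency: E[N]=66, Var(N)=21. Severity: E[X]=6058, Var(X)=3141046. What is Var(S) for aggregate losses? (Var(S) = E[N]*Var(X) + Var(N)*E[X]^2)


Var(S) = E[N]*Var(X) + Var(N)*E[X]^2
= 66*3141046 + 21*6058^2
= 207309036 + 770686644
= 9.7800e+08


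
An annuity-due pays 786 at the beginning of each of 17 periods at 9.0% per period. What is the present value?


PV_due = PMT * (1-(1+i)^(-n))/i * (1+i)
PV_immediate = 6715.2943
PV_due = 6715.2943 * 1.09
= 7319.6707


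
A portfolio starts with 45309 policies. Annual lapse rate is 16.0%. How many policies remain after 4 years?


remaining = initial * (1 - lapse)^years
= 45309 * (1 - 0.16)^4
= 45309 * 0.497871
= 22558.0535


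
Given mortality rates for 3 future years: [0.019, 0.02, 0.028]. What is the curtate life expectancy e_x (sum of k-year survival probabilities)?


e_x = sum_{k=1}^{n} k_p_x
k_p_x values:
  1_p_x = 0.981
  2_p_x = 0.96138
  3_p_x = 0.934461
e_x = 2.8768


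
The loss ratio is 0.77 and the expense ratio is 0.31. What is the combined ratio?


Combined ratio = loss ratio + expense ratio
= 0.77 + 0.31
= 1.08


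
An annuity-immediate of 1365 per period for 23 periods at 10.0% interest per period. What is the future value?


FV = PMT * ((1+i)^n - 1) / i
= 1365 * ((1.1)^23 - 1) / 0.1
= 1365 * (8.954302 - 1) / 0.1
= 108576.2282


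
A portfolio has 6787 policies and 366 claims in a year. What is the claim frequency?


frequency = claims / policies
= 366 / 6787
= 0.0539


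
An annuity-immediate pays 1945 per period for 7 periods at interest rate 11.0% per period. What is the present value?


PV = PMT * (1 - (1+i)^(-n)) / i
= 1945 * (1 - (1+0.11)^(-7)) / 0.11
= 1945 * (1 - 0.481658) / 0.11
= 1945 * 4.712196
= 9165.2217


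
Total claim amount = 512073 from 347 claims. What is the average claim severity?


severity = total / number
= 512073 / 347
= 1475.7147


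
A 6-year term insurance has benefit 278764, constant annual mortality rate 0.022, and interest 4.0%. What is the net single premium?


NSP = benefit * sum_{k=0}^{n-1} k_p_x * q * v^(k+1)
With constant q=0.022, v=0.961538
Sum = 0.109445
NSP = 278764 * 0.109445
= 30509.2223


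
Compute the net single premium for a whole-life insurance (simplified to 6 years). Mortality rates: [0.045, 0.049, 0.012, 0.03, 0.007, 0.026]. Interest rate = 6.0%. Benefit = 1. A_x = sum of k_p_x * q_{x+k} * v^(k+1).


v = 0.943396
Year 0: k_p_x=1.0, q=0.045, term=0.042453
Year 1: k_p_x=0.955, q=0.049, term=0.041647
Year 2: k_p_x=0.908205, q=0.012, term=0.009151
Year 3: k_p_x=0.897307, q=0.03, term=0.021323
Year 4: k_p_x=0.870387, q=0.007, term=0.004553
Year 5: k_p_x=0.864295, q=0.026, term=0.015842
A_x = 0.135


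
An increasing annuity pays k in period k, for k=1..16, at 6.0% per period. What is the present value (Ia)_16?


(Ia)_n = sum_{k=1}^{n} k * v^k, v = 1/(1+i)
v = 0.943396
Sum computed term by term:
(Ia)_16 = 73.5651


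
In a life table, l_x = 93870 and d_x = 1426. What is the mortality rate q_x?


q_x = d_x / l_x
= 1426 / 93870
= 0.0152


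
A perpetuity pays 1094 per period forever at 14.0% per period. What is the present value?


PV = PMT / i
= 1094 / 0.14
= 7814.2857


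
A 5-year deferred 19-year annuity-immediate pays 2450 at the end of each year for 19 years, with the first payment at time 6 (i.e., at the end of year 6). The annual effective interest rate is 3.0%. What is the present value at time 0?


PV at time 5 of the 19-year annuity-immediate:
a_n = 2450 * (1-(1+0.03)^(-19))/0.03 = 35093.3078
Discount back 5 years to time 0:
PV = 35093.3078 * (1+0.03)^(-5)
= 35093.3078 * 0.862609
= 30271.7956


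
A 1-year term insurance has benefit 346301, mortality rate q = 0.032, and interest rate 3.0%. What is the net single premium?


NSP = benefit * q * v
v = 1/(1+i) = 0.970874
NSP = 346301 * 0.032 * 0.970874
= 10758.866


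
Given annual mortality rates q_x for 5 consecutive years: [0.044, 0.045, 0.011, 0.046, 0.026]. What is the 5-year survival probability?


p_k = 1 - q_k for each year
Survival = product of (1 - q_k)
= 0.956 * 0.955 * 0.989 * 0.954 * 0.974
= 0.839


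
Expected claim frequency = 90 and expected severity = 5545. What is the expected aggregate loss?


E[S] = E[N] * E[X]
= 90 * 5545
= 499050


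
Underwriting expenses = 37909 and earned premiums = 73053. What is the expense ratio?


Expense ratio = expenses / premiums
= 37909 / 73053
= 0.5189


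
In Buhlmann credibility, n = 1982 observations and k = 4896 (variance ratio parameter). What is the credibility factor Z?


Z = n / (n + k)
= 1982 / (1982 + 4896)
= 1982 / 6878
= 0.2882


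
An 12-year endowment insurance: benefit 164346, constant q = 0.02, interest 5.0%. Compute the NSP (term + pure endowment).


Term component = 26438.1234
Pure endowment = 12_p_x * v^12 * benefit = 0.784717 * 0.556837 * 164346 = 71812.5681
NSP = 98250.6915


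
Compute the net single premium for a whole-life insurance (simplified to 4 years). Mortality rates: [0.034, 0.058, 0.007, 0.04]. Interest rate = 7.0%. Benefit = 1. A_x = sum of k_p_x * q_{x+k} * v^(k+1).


v = 0.934579
Year 0: k_p_x=1.0, q=0.034, term=0.031776
Year 1: k_p_x=0.966, q=0.058, term=0.048937
Year 2: k_p_x=0.909972, q=0.007, term=0.0052
Year 3: k_p_x=0.903602, q=0.04, term=0.027574
A_x = 0.1135


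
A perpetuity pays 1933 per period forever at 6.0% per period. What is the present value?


PV = PMT / i
= 1933 / 0.06
= 32216.6667


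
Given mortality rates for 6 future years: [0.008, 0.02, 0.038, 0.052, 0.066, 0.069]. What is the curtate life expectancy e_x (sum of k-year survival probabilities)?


e_x = sum_{k=1}^{n} k_p_x
k_p_x values:
  1_p_x = 0.992
  2_p_x = 0.97216
  3_p_x = 0.935218
  4_p_x = 0.886587
  5_p_x = 0.828072
  6_p_x = 0.770935
e_x = 5.385


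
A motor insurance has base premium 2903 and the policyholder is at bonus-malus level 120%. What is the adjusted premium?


adjusted = base * BM_level / 100
= 2903 * 120 / 100
= 2903 * 1.2
= 3483.6


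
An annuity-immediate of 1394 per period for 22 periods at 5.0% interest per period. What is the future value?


FV = PMT * ((1+i)^n - 1) / i
= 1394 * ((1.05)^22 - 1) / 0.05
= 1394 * (2.925261 - 1) / 0.05
= 53676.2689


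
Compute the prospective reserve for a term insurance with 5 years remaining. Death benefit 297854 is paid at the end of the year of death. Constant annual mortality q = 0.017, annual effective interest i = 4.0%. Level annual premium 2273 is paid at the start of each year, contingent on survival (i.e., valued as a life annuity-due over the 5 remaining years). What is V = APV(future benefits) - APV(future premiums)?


v = 1/(1+i) = 0.961538
APV(future benefits) per unit = sum_{k=0}^{4} k_p_x * q * v^(k+1) = 0.07325
APV(future benefits) = 297854 * 0.07325 = 21817.6657
Life annuity-due factor ä_{x:5} = sum_{k=0}^{4} k_p_x * v^k = 4.481148
APV(future premiums) = 2273 * 4.481148 = 10185.6488
V = 21817.6657 - 10185.6488
= 11632.0168


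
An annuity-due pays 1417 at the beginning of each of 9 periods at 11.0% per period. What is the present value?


PV_due = PMT * (1-(1+i)^(-n))/i * (1+i)
PV_immediate = 7845.9964
PV_due = 7845.9964 * 1.11
= 8709.056


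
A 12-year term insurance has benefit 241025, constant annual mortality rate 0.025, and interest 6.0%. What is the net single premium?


NSP = benefit * sum_{k=0}^{n-1} k_p_x * q * v^(k+1)
With constant q=0.025, v=0.943396
Sum = 0.186246
NSP = 241025 * 0.186246
= 44890.0153


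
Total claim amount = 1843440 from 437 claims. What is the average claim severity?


severity = total / number
= 1843440 / 437
= 4218.3982


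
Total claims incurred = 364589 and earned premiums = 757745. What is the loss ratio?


Loss ratio = claims / premiums
= 364589 / 757745
= 0.4811


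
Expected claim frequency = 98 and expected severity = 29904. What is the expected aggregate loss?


E[S] = E[N] * E[X]
= 98 * 29904
= 2.9306e+06


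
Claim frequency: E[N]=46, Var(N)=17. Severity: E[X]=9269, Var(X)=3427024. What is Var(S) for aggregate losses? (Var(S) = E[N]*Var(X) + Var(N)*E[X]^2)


Var(S) = E[N]*Var(X) + Var(N)*E[X]^2
= 46*3427024 + 17*9269^2
= 157643104 + 1460544137
= 1.6182e+09


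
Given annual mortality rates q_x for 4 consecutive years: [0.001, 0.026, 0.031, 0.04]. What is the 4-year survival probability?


p_k = 1 - q_k for each year
Survival = product of (1 - q_k)
= 0.999 * 0.974 * 0.969 * 0.96
= 0.9051


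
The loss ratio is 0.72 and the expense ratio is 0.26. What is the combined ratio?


Combined ratio = loss ratio + expense ratio
= 0.72 + 0.26
= 0.98


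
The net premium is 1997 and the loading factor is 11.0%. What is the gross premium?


Gross = net * (1 + loading)
= 1997 * (1 + 0.11)
= 1997 * 1.11
= 2216.67


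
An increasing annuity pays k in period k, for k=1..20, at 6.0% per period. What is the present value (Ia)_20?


(Ia)_n = sum_{k=1}^{n} k * v^k, v = 1/(1+i)
v = 0.943396
Sum computed term by term:
(Ia)_20 = 98.7004


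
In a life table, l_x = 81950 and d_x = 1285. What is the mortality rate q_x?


q_x = d_x / l_x
= 1285 / 81950
= 0.0157


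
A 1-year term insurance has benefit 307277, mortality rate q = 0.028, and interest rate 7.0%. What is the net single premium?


NSP = benefit * q * v
v = 1/(1+i) = 0.934579
NSP = 307277 * 0.028 * 0.934579
= 8040.8935


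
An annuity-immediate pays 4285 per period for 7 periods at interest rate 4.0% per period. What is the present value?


PV = PMT * (1 - (1+i)^(-n)) / i
= 4285 * (1 - (1+0.04)^(-7)) / 0.04
= 4285 * (1 - 0.759918) / 0.04
= 4285 * 6.002055
= 25718.8043


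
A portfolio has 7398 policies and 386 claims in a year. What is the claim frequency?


frequency = claims / policies
= 386 / 7398
= 0.0522


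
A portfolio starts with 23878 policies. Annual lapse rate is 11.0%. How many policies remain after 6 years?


remaining = initial * (1 - lapse)^years
= 23878 * (1 - 0.11)^6
= 23878 * 0.496981
= 11866.9193


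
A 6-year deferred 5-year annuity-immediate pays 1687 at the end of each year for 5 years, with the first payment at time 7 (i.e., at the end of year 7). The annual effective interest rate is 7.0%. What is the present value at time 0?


PV at time 6 of the 5-year annuity-immediate:
a_n = 1687 * (1-(1+0.07)^(-5))/0.07 = 6917.0331
Discount back 6 years to time 0:
PV = 6917.0331 * (1+0.07)^(-6)
= 6917.0331 * 0.666342
= 4609.1112


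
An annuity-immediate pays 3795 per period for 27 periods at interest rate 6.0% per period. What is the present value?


PV = PMT * (1 - (1+i)^(-n)) / i
= 3795 * (1 - (1+0.06)^(-27)) / 0.06
= 3795 * (1 - 0.207368) / 0.06
= 3795 * 13.210534
= 50133.9771


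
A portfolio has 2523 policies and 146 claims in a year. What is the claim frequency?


frequency = claims / policies
= 146 / 2523
= 0.0579


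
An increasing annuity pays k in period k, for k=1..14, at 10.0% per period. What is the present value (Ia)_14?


(Ia)_n = sum_{k=1}^{n} k * v^k, v = 1/(1+i)
v = 0.909091
Sum computed term by term:
(Ia)_14 = 44.1672


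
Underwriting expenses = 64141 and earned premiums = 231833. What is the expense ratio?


Expense ratio = expenses / premiums
= 64141 / 231833
= 0.2767


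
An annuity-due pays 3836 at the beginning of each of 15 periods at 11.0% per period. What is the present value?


PV_due = PMT * (1-(1+i)^(-n))/i * (1+i)
PV_immediate = 27584.1757
PV_due = 27584.1757 * 1.11
= 30618.435


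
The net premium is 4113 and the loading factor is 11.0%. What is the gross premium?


Gross = net * (1 + loading)
= 4113 * (1 + 0.11)
= 4113 * 1.11
= 4565.43


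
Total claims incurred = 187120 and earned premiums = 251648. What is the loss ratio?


Loss ratio = claims / premiums
= 187120 / 251648
= 0.7436


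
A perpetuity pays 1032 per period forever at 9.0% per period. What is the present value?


PV = PMT / i
= 1032 / 0.09
= 11466.6667


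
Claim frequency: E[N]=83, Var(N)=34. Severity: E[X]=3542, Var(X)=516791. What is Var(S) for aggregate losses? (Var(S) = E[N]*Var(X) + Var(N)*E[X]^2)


Var(S) = E[N]*Var(X) + Var(N)*E[X]^2
= 83*516791 + 34*3542^2
= 42893653 + 426555976
= 4.6945e+08


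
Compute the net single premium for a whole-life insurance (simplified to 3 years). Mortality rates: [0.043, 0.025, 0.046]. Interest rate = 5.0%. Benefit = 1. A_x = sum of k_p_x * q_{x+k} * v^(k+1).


v = 0.952381
Year 0: k_p_x=1.0, q=0.043, term=0.040952
Year 1: k_p_x=0.957, q=0.025, term=0.021701
Year 2: k_p_x=0.933075, q=0.046, term=0.037077
A_x = 0.0997


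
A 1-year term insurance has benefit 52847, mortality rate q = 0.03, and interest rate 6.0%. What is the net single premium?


NSP = benefit * q * v
v = 1/(1+i) = 0.943396
NSP = 52847 * 0.03 * 0.943396
= 1495.6698


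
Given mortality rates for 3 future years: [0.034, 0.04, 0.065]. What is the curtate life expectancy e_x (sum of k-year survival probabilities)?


e_x = sum_{k=1}^{n} k_p_x
k_p_x values:
  1_p_x = 0.966
  2_p_x = 0.92736
  3_p_x = 0.867082
e_x = 2.7604


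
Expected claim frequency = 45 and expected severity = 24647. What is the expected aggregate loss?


E[S] = E[N] * E[X]
= 45 * 24647
= 1.1091e+06


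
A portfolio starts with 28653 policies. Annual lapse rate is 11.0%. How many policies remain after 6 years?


remaining = initial * (1 - lapse)^years
= 28653 * (1 - 0.11)^6
= 28653 * 0.496981
= 14240.0049


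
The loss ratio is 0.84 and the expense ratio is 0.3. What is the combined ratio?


Combined ratio = loss ratio + expense ratio
= 0.84 + 0.3
= 1.14


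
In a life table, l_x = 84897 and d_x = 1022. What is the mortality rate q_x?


q_x = d_x / l_x
= 1022 / 84897
= 0.012


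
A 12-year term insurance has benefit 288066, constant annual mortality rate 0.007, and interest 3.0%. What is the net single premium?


NSP = benefit * sum_{k=0}^{n-1} k_p_x * q * v^(k+1)
With constant q=0.007, v=0.970874
Sum = 0.067223
NSP = 288066 * 0.067223
= 19364.5679


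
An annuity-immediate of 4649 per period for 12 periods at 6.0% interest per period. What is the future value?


FV = PMT * ((1+i)^n - 1) / i
= 4649 * ((1.06)^12 - 1) / 0.06
= 4649 * (2.012196 - 1) / 0.06
= 78428.3566


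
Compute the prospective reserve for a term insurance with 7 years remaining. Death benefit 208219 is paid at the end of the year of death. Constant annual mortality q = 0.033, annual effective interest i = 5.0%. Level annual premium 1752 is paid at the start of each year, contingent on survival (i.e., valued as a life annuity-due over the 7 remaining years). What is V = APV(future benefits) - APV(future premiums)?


v = 1/(1+i) = 0.952381
APV(future benefits) per unit = sum_{k=0}^{6} k_p_x * q * v^(k+1) = 0.174184
APV(future benefits) = 208219 * 0.174184 = 36268.3608
Life annuity-due factor ä_{x:7} = sum_{k=0}^{6} k_p_x * v^k = 5.542209
APV(future premiums) = 1752 * 5.542209 = 9709.9508
V = 36268.3608 - 9709.9508
= 26558.4099


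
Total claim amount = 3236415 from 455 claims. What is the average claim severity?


severity = total / number
= 3236415 / 455
= 7113.0


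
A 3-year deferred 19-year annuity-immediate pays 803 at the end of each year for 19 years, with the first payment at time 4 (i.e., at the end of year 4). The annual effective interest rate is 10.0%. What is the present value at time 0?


PV at time 3 of the 19-year annuity-immediate:
a_n = 803 * (1-(1+0.1)^(-19))/0.1 = 6717.0308
Discount back 3 years to time 0:
PV = 6717.0308 * (1+0.1)^(-3)
= 6717.0308 * 0.751315
= 5046.6047


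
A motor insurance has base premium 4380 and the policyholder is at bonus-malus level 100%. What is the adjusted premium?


adjusted = base * BM_level / 100
= 4380 * 100 / 100
= 4380 * 1.0
= 4380.0


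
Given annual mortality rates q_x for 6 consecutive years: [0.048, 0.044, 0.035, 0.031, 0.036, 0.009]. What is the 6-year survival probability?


p_k = 1 - q_k for each year
Survival = product of (1 - q_k)
= 0.952 * 0.956 * 0.965 * 0.969 * 0.964 * 0.991
= 0.813


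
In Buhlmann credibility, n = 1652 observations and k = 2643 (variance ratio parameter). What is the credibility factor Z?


Z = n / (n + k)
= 1652 / (1652 + 2643)
= 1652 / 4295
= 0.3846


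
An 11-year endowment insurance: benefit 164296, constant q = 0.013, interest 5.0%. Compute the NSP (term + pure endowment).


Term component = 16737.6506
Pure endowment = 11_p_x * v^11 * benefit = 0.865942 * 0.584679 * 164296 = 83182.7703
NSP = 99920.4208


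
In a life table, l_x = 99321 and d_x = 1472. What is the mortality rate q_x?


q_x = d_x / l_x
= 1472 / 99321
= 0.0148


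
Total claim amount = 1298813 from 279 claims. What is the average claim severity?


severity = total / number
= 1298813 / 279
= 4655.2437


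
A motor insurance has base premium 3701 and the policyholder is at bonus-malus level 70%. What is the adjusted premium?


adjusted = base * BM_level / 100
= 3701 * 70 / 100
= 3701 * 0.7
= 2590.7


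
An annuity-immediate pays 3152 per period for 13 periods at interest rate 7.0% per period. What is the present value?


PV = PMT * (1 - (1+i)^(-n)) / i
= 3152 * (1 - (1+0.07)^(-13)) / 0.07
= 3152 * (1 - 0.414964) / 0.07
= 3152 * 8.357651
= 26343.3151


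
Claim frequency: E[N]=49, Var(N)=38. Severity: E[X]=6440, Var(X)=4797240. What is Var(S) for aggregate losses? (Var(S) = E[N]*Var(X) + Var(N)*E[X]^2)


Var(S) = E[N]*Var(X) + Var(N)*E[X]^2
= 49*4797240 + 38*6440^2
= 235064760 + 1575996800
= 1.8111e+09


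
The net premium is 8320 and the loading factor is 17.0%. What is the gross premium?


Gross = net * (1 + loading)
= 8320 * (1 + 0.17)
= 8320 * 1.17
= 9734.4


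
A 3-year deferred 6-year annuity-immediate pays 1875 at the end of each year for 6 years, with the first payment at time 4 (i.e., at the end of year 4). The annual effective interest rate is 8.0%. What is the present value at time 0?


PV at time 3 of the 6-year annuity-immediate:
a_n = 1875 * (1-(1+0.08)^(-6))/0.08 = 8667.8994
Discount back 3 years to time 0:
PV = 8667.8994 * (1+0.08)^(-3)
= 8667.8994 * 0.793832
= 6880.858


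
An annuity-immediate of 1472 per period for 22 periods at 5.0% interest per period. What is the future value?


FV = PMT * ((1+i)^n - 1) / i
= 1472 * ((1.05)^22 - 1) / 0.05
= 1472 * (2.925261 - 1) / 0.05
= 56679.6756


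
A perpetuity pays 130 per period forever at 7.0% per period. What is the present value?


PV = PMT / i
= 130 / 0.07
= 1857.1429


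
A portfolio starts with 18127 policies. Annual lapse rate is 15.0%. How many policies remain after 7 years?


remaining = initial * (1 - lapse)^years
= 18127 * (1 - 0.15)^7
= 18127 * 0.320577
= 5811.1009


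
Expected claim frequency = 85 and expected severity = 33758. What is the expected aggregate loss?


E[S] = E[N] * E[X]
= 85 * 33758
= 2.8694e+06


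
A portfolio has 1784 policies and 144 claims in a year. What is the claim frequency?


frequency = claims / policies
= 144 / 1784
= 0.0807


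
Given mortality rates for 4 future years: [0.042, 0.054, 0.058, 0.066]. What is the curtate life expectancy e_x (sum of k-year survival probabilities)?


e_x = sum_{k=1}^{n} k_p_x
k_p_x values:
  1_p_x = 0.958
  2_p_x = 0.906268
  3_p_x = 0.853704
  4_p_x = 0.79736
e_x = 3.5153


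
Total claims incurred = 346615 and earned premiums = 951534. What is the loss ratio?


Loss ratio = claims / premiums
= 346615 / 951534
= 0.3643


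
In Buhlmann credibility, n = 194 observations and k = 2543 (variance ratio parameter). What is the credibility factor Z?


Z = n / (n + k)
= 194 / (194 + 2543)
= 194 / 2737
= 0.0709


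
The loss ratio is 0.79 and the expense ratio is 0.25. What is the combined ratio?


Combined ratio = loss ratio + expense ratio
= 0.79 + 0.25
= 1.04


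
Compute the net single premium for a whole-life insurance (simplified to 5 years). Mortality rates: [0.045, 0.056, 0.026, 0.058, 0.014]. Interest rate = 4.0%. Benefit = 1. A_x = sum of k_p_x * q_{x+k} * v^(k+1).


v = 0.961538
Year 0: k_p_x=1.0, q=0.045, term=0.043269
Year 1: k_p_x=0.955, q=0.056, term=0.049445
Year 2: k_p_x=0.90152, q=0.026, term=0.020838
Year 3: k_p_x=0.87808, q=0.058, term=0.043534
Year 4: k_p_x=0.827152, q=0.014, term=0.009518
A_x = 0.1666


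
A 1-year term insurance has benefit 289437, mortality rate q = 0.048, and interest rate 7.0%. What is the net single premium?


NSP = benefit * q * v
v = 1/(1+i) = 0.934579
NSP = 289437 * 0.048 * 0.934579
= 12984.0897


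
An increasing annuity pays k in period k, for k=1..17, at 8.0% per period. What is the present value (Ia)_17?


(Ia)_n = sum_{k=1}^{n} k * v^k, v = 1/(1+i)
v = 0.925926
Sum computed term by term:
(Ia)_17 = 65.71


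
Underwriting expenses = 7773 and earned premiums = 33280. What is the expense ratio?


Expense ratio = expenses / premiums
= 7773 / 33280
= 0.2336


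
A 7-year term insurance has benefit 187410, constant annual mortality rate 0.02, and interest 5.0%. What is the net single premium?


NSP = benefit * sum_{k=0}^{n-1} k_p_x * q * v^(k+1)
With constant q=0.02, v=0.952381
Sum = 0.10944
NSP = 187410 * 0.10944
= 20510.1178


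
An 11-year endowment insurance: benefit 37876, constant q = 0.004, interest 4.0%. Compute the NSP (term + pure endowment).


Term component = 1303.0577
Pure endowment = 11_p_x * v^11 * benefit = 0.95687 * 0.649581 * 37876 = 23542.3655
NSP = 24845.4232


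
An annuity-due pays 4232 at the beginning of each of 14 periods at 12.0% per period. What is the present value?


PV_due = PMT * (1-(1+i)^(-n))/i * (1+i)
PV_immediate = 28050.4079
PV_due = 28050.4079 * 1.12
= 31416.4569


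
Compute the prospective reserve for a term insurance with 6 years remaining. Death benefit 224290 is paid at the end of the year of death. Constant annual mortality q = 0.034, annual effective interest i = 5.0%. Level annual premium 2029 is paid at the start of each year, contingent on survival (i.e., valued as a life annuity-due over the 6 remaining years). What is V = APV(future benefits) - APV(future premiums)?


v = 1/(1+i) = 0.952381
APV(future benefits) per unit = sum_{k=0}^{5} k_p_x * q * v^(k+1) = 0.159332
APV(future benefits) = 224290 * 0.159332 = 35736.6863
Life annuity-due factor ä_{x:6} = sum_{k=0}^{5} k_p_x * v^k = 4.920562
APV(future premiums) = 2029 * 4.920562 = 9983.8213
V = 35736.6863 - 9983.8213
= 25752.865


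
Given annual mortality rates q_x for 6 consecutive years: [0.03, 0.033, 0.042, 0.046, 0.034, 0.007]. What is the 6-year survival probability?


p_k = 1 - q_k for each year
Survival = product of (1 - q_k)
= 0.97 * 0.967 * 0.958 * 0.954 * 0.966 * 0.993
= 0.8223


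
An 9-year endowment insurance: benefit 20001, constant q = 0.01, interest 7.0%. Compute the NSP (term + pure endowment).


Term component = 1257.8308
Pure endowment = 9_p_x * v^9 * benefit = 0.913517 * 0.543934 * 20001 = 9938.354
NSP = 11196.1847


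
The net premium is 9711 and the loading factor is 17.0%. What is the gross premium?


Gross = net * (1 + loading)
= 9711 * (1 + 0.17)
= 9711 * 1.17
= 11361.87


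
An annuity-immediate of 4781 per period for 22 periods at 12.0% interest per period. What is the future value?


FV = PMT * ((1+i)^n - 1) / i
= 4781 * ((1.12)^22 - 1) / 0.12
= 4781 * (12.10031 - 1) / 0.12
= 442254.8532


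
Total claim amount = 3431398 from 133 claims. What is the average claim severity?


severity = total / number
= 3431398 / 133
= 25799.985


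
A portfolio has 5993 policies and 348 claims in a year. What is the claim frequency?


frequency = claims / policies
= 348 / 5993
= 0.0581


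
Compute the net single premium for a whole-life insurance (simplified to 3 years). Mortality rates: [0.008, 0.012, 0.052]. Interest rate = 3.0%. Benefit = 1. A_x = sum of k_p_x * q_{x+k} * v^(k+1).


v = 0.970874
Year 0: k_p_x=1.0, q=0.008, term=0.007767
Year 1: k_p_x=0.992, q=0.012, term=0.011221
Year 2: k_p_x=0.980096, q=0.052, term=0.04664
A_x = 0.0656


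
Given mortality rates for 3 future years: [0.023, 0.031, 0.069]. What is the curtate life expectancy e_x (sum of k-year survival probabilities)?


e_x = sum_{k=1}^{n} k_p_x
k_p_x values:
  1_p_x = 0.977
  2_p_x = 0.946713
  3_p_x = 0.88139
e_x = 2.8051


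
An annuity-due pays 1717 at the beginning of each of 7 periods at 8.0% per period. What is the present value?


PV_due = PMT * (1-(1+i)^(-n))/i * (1+i)
PV_immediate = 8939.3374
PV_due = 8939.3374 * 1.08
= 9654.4844


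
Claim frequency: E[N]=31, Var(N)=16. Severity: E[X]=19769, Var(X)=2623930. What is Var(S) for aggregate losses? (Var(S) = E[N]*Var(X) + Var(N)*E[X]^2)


Var(S) = E[N]*Var(X) + Var(N)*E[X]^2
= 31*2623930 + 16*19769^2
= 81341830 + 6253013776
= 6.3344e+09


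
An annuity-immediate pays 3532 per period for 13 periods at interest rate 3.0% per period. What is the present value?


PV = PMT * (1 - (1+i)^(-n)) / i
= 3532 * (1 - (1+0.03)^(-13)) / 0.03
= 3532 * (1 - 0.680951) / 0.03
= 3532 * 10.634955
= 37562.6622


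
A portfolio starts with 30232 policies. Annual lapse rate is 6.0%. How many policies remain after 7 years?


remaining = initial * (1 - lapse)^years
= 30232 * (1 - 0.06)^7
= 30232 * 0.648478
= 19604.7746


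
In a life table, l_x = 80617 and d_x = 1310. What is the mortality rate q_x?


q_x = d_x / l_x
= 1310 / 80617
= 0.0162


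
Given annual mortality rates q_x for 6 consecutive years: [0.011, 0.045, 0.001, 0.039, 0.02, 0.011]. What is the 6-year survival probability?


p_k = 1 - q_k for each year
Survival = product of (1 - q_k)
= 0.989 * 0.955 * 0.999 * 0.961 * 0.98 * 0.989
= 0.8788


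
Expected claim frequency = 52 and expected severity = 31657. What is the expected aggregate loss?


E[S] = E[N] * E[X]
= 52 * 31657
= 1.6462e+06


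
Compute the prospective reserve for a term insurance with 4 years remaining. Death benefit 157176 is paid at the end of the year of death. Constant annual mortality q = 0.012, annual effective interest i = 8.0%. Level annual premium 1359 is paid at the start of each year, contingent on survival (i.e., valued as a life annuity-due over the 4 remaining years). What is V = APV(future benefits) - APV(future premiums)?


v = 1/(1+i) = 0.925926
APV(future benefits) per unit = sum_{k=0}^{3} k_p_x * q * v^(k+1) = 0.039081
APV(future benefits) = 157176 * 0.039081 = 6142.6071
Life annuity-due factor ä_{x:4} = sum_{k=0}^{3} k_p_x * v^k = 3.517297
APV(future premiums) = 1359 * 3.517297 = 4780.0064
V = 6142.6071 - 4780.0064
= 1362.6008
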